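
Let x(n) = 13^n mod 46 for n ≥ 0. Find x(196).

3

Listing terms: x(0) = 1; x(1) = 13; x(2) = 31; x(3) = 35; x(4) = 41; x(5) = 27; x(6) = 29; x(7) = 9; x(8) = 25; x(9) = 3; x(10) = 39; x(11) = 1.
The sequence repeats with period 11.
(196 - 0) mod 11 = 9, so x(196) = x(9) = 3.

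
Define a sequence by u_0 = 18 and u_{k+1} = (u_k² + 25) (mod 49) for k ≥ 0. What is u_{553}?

43

We have u_0 = 18,  u_1 = 6,  u_2 = 12,  u_3 = 22,  u_4 = 19,  u_5 = 43,  u_6 = 12.
Since u_6 = u_2 = 12, the sequence is eventually periodic: after a pre-period of length 2 it cycles with period 4.
For k ≥ 2, u_k depends only on (k - 2) mod 4. (553 - 2) mod 4 = 3, so u_{553} = u_5 = 43.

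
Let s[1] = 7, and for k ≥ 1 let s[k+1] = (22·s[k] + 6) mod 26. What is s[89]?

s[1] = 7; s[2] = 4; s[3] = 16; s[4] = 20; s[5] = 4.
Since s[5] = s[2] = 4, the sequence is eventually periodic: after a pre-period of length 1 it cycles with period 3.
For k ≥ 2, s[k] depends only on (k - 2) mod 3. (89 - 2) mod 3 = 0, so s[89] = s[2] = 4.

4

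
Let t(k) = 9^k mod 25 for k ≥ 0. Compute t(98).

We have t(0) = 1,  t(1) = 9,  t(2) = 6,  t(3) = 4,  t(4) = 11,  t(5) = 24,  t(6) = 16,  t(7) = 19,  t(8) = 21,  t(9) = 14,  t(10) = 1.
Since t(10) = t(0) = 1, the sequence is periodic with period 10.
So t(98) = t(0 + ((98-0) mod 10)) = t(8) = 21.

21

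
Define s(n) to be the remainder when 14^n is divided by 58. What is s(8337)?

46

Listing terms: s(0) = 1, s(1) = 14, s(2) = 22, s(3) = 18, s(4) = 20, s(5) = 48, s(6) = 34, s(7) = 12, s(8) = 52, s(9) = 32, s(10) = 42, s(11) = 8, s(12) = 54, s(13) = 2, s(14) = 28, s(15) = 44, s(16) = 36, s(17) = 40, s(18) = 38, s(19) = 10, s(20) = 24, s(21) = 46, s(22) = 6, s(23) = 26, s(24) = 16, s(25) = 50, s(26) = 4, s(27) = 56, s(28) = 30, s(29) = 14.
Since s(29) = s(1) = 14, the sequence is eventually periodic: after a pre-period of length 1 it cycles with period 28.
For n ≥ 1, s(n) depends only on (n - 1) mod 28. (8337 - 1) mod 28 = 20, so s(8337) = s(21) = 46.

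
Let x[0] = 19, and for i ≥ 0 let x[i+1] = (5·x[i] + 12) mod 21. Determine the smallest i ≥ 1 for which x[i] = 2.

Computing terms: x[0] = 19,  x[1] = 2,  x[2] = 1,  x[3] = 17,  x[4] = 13,  x[5] = 14,  x[6] = 19.
Since x[6] = x[0] = 19, the sequence is periodic with period 6.
The value 2 first appears (with i ≥ 1) at x[1].

1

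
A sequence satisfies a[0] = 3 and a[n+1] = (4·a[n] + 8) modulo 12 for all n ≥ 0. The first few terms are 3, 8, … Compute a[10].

a[0] = 3,  a[1] = 8,  a[2] = 4,  a[3] = 0,  a[4] = 8.
Since a[4] = a[1] = 8, the sequence is eventually periodic: after a pre-period of length 1 it cycles with period 3.
For n ≥ 1, a[n] depends only on (n - 1) mod 3. (10 - 1) mod 3 = 0, so a[10] = a[1] = 8.

8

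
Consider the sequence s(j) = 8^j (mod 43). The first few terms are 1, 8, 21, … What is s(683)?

Listing terms: s(0) = 1, s(1) = 8, s(2) = 21, s(3) = 39, s(4) = 11, s(5) = 2, s(6) = 16, s(7) = 42, s(8) = 35, s(9) = 22, s(10) = 4, s(11) = 32, s(12) = 41, s(13) = 27, s(14) = 1.
The sequence repeats with period 14.
(683 - 0) mod 14 = 11, so s(683) = s(11) = 32.

32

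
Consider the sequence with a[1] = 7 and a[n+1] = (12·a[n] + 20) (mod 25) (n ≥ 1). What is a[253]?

a[1] = 7, a[2] = 4, a[3] = 18, a[4] = 11, a[5] = 2, a[6] = 19, a[7] = 23, a[8] = 21, a[9] = 22, a[10] = 9, a[11] = 3, a[12] = 6, a[13] = 17, a[14] = 24, a[15] = 8, a[16] = 16, a[17] = 12, a[18] = 14, a[19] = 13, a[20] = 1, a[21] = 7.
The sequence repeats with period 20.
So a[253] = a[1 + ((253-1) mod 20)] = a[13] = 17.

17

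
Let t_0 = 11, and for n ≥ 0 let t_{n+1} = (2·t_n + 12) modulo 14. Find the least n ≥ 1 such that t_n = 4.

Computing terms: t_0 = 11,  t_1 = 6,  t_2 = 10,  t_3 = 4,  t_4 = 6.
Since t_4 = t_1 = 6, the sequence is eventually periodic: after a pre-period of length 1 it cycles with period 3.
The value 4 first appears (with n ≥ 1) at t_3.

3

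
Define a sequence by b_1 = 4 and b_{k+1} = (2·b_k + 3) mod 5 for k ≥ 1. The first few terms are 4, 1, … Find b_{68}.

3

Listing terms: b_1 = 4, b_2 = 1, b_3 = 0, b_4 = 3, b_5 = 4.
The sequence repeats with period 4.
So b_{68} = b_{1 + ((68-1) mod 4)} = b_4 = 3.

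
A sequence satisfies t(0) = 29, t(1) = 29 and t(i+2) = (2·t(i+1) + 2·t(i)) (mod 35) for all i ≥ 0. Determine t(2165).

34

Listing terms: t(0) = 29; t(1) = 29; t(2) = 11; t(3) = 10; t(4) = 7; t(5) = 34; t(6) = 12; t(7) = 22; t(8) = 33; t(9) = 5; t(10) = 6; t(11) = 22; t(12) = 21; t(13) = 16; t(14) = 4; t(15) = 5; t(16) = 18; t(17) = 11; t(18) = 23; t(19) = 33; t(20) = 7; t(21) = 10; t(22) = 34; t(23) = 18; t(24) = 34; t(25) = 34; t(26) = 31; t(27) = 25; t(28) = 7; t(29) = 29; t(30) = 2; t(31) = 27; t(32) = 23; t(33) = 30; t(34) = 1; t(35) = 27; t(36) = 21; t(37) = 26; t(38) = 24; t(39) = 30; t(40) = 3; t(41) = 31; t(42) = 33; t(43) = 23; t(44) = 7; t(45) = 25; t(46) = 29; t(47) = 3; t(48) = 29; t(49) = 29.
The sequence repeats with period 48.
(2165 - 0) mod 48 = 5, so t(2165) = t(5) = 34.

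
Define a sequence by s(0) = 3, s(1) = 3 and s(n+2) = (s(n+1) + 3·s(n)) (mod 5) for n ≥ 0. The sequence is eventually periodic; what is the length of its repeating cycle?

24

s(0) = 3; s(1) = 3; s(2) = 2; s(3) = 1; s(4) = 2; s(5) = 0; s(6) = 1; s(7) = 1; s(8) = 4; s(9) = 2; s(10) = 4; s(11) = 0; s(12) = 2; s(13) = 2; s(14) = 3; s(15) = 4; s(16) = 3; s(17) = 0; s(18) = 4; s(19) = 4; s(20) = 1; s(21) = 3; s(22) = 1; s(23) = 0; s(24) = 3; s(25) = 3.
Since (s(24), s(25)) = (s(0), s(1)) = (3, 3) (two consecutive terms determine the rest), the sequence is periodic with period 24.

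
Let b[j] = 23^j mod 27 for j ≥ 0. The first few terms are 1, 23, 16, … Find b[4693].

b[0] = 1,  b[1] = 23,  b[2] = 16,  b[3] = 17,  b[4] = 13,  b[5] = 2,  b[6] = 19,  b[7] = 5,  b[8] = 7,  b[9] = 26,  b[10] = 4,  b[11] = 11,  b[12] = 10,  b[13] = 14,  b[14] = 25,  b[15] = 8,  b[16] = 22,  b[17] = 20,  b[18] = 1.
Since b[18] = b[0] = 1, the sequence is periodic with period 18.
So b[4693] = b[0 + ((4693-0) mod 18)] = b[13] = 14.

14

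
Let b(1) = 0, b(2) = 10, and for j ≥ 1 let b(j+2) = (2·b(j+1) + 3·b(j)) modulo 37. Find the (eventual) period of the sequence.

18

b(1) = 0; b(2) = 10; b(3) = 20; b(4) = 33; b(5) = 15; b(6) = 18; b(7) = 7; b(8) = 31; b(9) = 9; b(10) = 0; b(11) = 27; b(12) = 17; b(13) = 4; b(14) = 22; b(15) = 19; b(16) = 30; b(17) = 6; b(18) = 28; b(19) = 0; b(20) = 10.
Since (b(19), b(20)) = (b(1), b(2)) = (0, 10) (two consecutive terms determine the rest), the sequence is periodic with period 18.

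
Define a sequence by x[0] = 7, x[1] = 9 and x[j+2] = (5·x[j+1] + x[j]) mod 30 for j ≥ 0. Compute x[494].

x[0] = 7; x[1] = 9; x[2] = 22; x[3] = 29; x[4] = 17; x[5] = 24; x[6] = 17; x[7] = 19; x[8] = 22; x[9] = 9; x[10] = 7; x[11] = 14; x[12] = 17; x[13] = 9; x[14] = 2; x[15] = 19; x[16] = 7; x[17] = 24; x[18] = 7; x[19] = 29; x[20] = 2; x[21] = 9; x[22] = 17; x[23] = 4; x[24] = 7; x[25] = 9.
Since (x[24], x[25]) = (x[0], x[1]) = (7, 9) (two consecutive terms determine the rest), the sequence is periodic with period 24.
(494 - 0) mod 24 = 14, so x[494] = x[14] = 2.

2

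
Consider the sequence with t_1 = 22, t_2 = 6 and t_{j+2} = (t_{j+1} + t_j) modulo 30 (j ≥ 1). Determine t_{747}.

28

Computing terms: t_1 = 22,  t_2 = 6,  t_3 = 28,  t_4 = 4,  t_5 = 2,  t_6 = 6,  t_7 = 8,  t_8 = 14,  t_9 = 22,  t_{10} = 6.
Since (t_9, t_{10}) = (t_1, t_2) = (22, 6) (two consecutive terms determine the rest), the sequence is periodic with period 8.
So t_{747} = t_{1 + ((747-1) mod 8)} = t_3 = 28.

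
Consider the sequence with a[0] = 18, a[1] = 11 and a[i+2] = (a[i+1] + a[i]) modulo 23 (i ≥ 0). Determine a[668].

a[0] = 18,  a[1] = 11,  a[2] = 6,  a[3] = 17,  a[4] = 0,  a[5] = 17,  a[6] = 17,  a[7] = 11,  a[8] = 5,  a[9] = 16,  a[10] = 21,  a[11] = 14,  a[12] = 12,  a[13] = 3,  a[14] = 15,  a[15] = 18,  a[16] = 10,  a[17] = 5,  a[18] = 15,  a[19] = 20,  a[20] = 12,  a[21] = 9,  a[22] = 21,  a[23] = 7,  a[24] = 5,  a[25] = 12,  a[26] = 17,  a[27] = 6,  a[28] = 0,  a[29] = 6,  a[30] = 6,  a[31] = 12,  a[32] = 18,  a[33] = 7,  a[34] = 2,  a[35] = 9,  a[36] = 11,  a[37] = 20,  a[38] = 8,  a[39] = 5,  a[40] = 13,  a[41] = 18,  a[42] = 8,  a[43] = 3,  a[44] = 11,  a[45] = 14,  a[46] = 2,  a[47] = 16,  a[48] = 18,  a[49] = 11.
The sequence repeats with period 48.
So a[668] = a[0 + ((668-0) mod 48)] = a[44] = 11.

11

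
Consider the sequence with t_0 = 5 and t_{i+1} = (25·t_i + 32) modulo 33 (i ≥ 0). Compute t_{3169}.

13

Listing terms: t_0 = 5, t_1 = 25, t_2 = 30, t_3 = 23, t_4 = 13, t_5 = 27, t_6 = 14, t_7 = 19, t_8 = 12, t_9 = 2, t_{10} = 16, t_{11} = 3, t_{12} = 8, t_{13} = 1, t_{14} = 24, t_{15} = 5.
The sequence repeats with period 15.
(3169 - 0) mod 15 = 4, so t_{3169} = t_4 = 13.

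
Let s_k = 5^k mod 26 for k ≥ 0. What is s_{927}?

Computing terms: s_0 = 1, s_1 = 5, s_2 = 25, s_3 = 21, s_4 = 1.
Since s_4 = s_0 = 1, the sequence is periodic with period 4.
So s_{927} = s_{0 + ((927-0) mod 4)} = s_3 = 21.

21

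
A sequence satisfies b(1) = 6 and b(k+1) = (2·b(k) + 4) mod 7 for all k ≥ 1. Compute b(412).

b(1) = 6, b(2) = 2, b(3) = 1, b(4) = 6.
The sequence repeats with period 3.
So b(412) = b(1 + ((412-1) mod 3)) = b(1) = 6.

6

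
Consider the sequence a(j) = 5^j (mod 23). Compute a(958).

18

Computing terms: a(0) = 1; a(1) = 5; a(2) = 2; a(3) = 10; a(4) = 4; a(5) = 20; a(6) = 8; a(7) = 17; a(8) = 16; a(9) = 11; a(10) = 9; a(11) = 22; a(12) = 18; a(13) = 21; a(14) = 13; a(15) = 19; a(16) = 3; a(17) = 15; a(18) = 6; a(19) = 7; a(20) = 12; a(21) = 14; a(22) = 1.
The sequence repeats with period 22.
(958 - 0) mod 22 = 12, so a(958) = a(12) = 18.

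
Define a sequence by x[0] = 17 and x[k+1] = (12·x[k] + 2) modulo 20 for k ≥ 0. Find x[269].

6

We have x[0] = 17; x[1] = 6; x[2] = 14; x[3] = 10; x[4] = 2; x[5] = 6.
Since x[5] = x[1] = 6, the sequence is eventually periodic: after a pre-period of length 1 it cycles with period 4.
For k ≥ 1, x[k] depends only on (k - 1) mod 4. (269 - 1) mod 4 = 0, so x[269] = x[1] = 6.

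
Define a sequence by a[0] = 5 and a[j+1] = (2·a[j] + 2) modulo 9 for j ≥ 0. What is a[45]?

a[0] = 5,  a[1] = 3,  a[2] = 8,  a[3] = 0,  a[4] = 2,  a[5] = 6,  a[6] = 5.
Since a[6] = a[0] = 5, the sequence is periodic with period 6.
(45 - 0) mod 6 = 3, so a[45] = a[3] = 0.

0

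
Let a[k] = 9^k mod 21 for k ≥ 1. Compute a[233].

We have a[1] = 9; a[2] = 18; a[3] = 15; a[4] = 9.
The sequence repeats with period 3.
(233 - 1) mod 3 = 1, so a[233] = a[2] = 18.

18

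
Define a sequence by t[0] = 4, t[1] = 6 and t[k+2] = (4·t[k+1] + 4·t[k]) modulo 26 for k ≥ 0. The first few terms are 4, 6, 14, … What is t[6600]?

12

Computing terms: t[0] = 4,  t[1] = 6,  t[2] = 14,  t[3] = 2,  t[4] = 12,  t[5] = 4,  t[6] = 12,  t[7] = 12,  t[8] = 18,  t[9] = 16,  t[10] = 6,  t[11] = 10,  t[12] = 12,  t[13] = 10,  t[14] = 10,  t[15] = 2,  t[16] = 22,  t[17] = 18,  t[18] = 4,  t[19] = 10,  t[20] = 4,  t[21] = 4,  t[22] = 6.
The sequence repeats with period 21.
(6600 - 0) mod 21 = 6, so t[6600] = t[6] = 12.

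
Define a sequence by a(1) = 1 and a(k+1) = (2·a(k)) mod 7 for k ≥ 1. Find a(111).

4

We have a(1) = 1, a(2) = 2, a(3) = 4, a(4) = 1.
Since a(4) = a(1) = 1, the sequence is periodic with period 3.
So a(111) = a(1 + ((111-1) mod 3)) = a(3) = 4.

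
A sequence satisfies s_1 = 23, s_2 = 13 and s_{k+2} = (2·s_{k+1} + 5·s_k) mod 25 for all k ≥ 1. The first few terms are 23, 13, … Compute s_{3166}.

8

s_1 = 23, s_2 = 13, s_3 = 16, s_4 = 22, s_5 = 24, s_6 = 8, s_7 = 11, s_8 = 12, s_9 = 4, s_{10} = 18, s_{11} = 6, s_{12} = 2, s_{13} = 9, s_{14} = 3, s_{15} = 1, s_{16} = 17, s_{17} = 14, s_{18} = 13, s_{19} = 21, s_{20} = 7, s_{21} = 19, s_{22} = 23, s_{23} = 16, s_{24} = 22.
Since (s_{23}, s_{24}) = (s_3, s_4) = (16, 22) (two consecutive terms determine the rest), the sequence is eventually periodic: after a pre-period of length 2 it cycles with period 20.
For k ≥ 3, s_k depends only on (k - 3) mod 20. (3166 - 3) mod 20 = 3, so s_{3166} = s_6 = 8.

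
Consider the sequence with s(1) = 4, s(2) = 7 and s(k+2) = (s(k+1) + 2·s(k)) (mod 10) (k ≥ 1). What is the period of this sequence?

s(1) = 4, s(2) = 7, s(3) = 5, s(4) = 9, s(5) = 9, s(6) = 7, s(7) = 5.
Since (s(6), s(7)) = (s(2), s(3)) = (7, 5) (two consecutive terms determine the rest), the sequence is eventually periodic: after a pre-period of length 1 it cycles with period 4.

4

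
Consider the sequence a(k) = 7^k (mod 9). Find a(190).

a(0) = 1; a(1) = 7; a(2) = 4; a(3) = 1.
Since a(3) = a(0) = 1, the sequence is periodic with period 3.
(190 - 0) mod 3 = 1, so a(190) = a(1) = 7.

7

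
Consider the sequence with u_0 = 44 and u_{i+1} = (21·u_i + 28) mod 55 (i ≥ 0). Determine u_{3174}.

11

u_0 = 44, u_1 = 17, u_2 = 0, u_3 = 28, u_4 = 11, u_5 = 39, u_6 = 22, u_7 = 50, u_8 = 33, u_9 = 6, u_{10} = 44.
Since u_{10} = u_0 = 44, the sequence is periodic with period 10.
So u_{3174} = u_{0 + ((3174-0) mod 10)} = u_4 = 11.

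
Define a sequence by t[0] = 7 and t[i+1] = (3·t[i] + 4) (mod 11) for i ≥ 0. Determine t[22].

t[0] = 7, t[1] = 3, t[2] = 2, t[3] = 10, t[4] = 1, t[5] = 7.
The sequence repeats with period 5.
So t[22] = t[0 + ((22-0) mod 5)] = t[2] = 2.

2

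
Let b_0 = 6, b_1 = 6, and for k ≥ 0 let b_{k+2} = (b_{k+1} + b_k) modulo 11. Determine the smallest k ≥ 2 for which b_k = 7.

3

Listing terms: b_0 = 6, b_1 = 6, b_2 = 1, b_3 = 7, b_4 = 8, b_5 = 4, b_6 = 1, b_7 = 5, b_8 = 6, b_9 = 0, b_{10} = 6, b_{11} = 6.
Since (b_{10}, b_{11}) = (b_0, b_1) = (6, 6) (two consecutive terms determine the rest), the sequence is periodic with period 10.
The value 7 first appears (with k ≥ 2) at b_3.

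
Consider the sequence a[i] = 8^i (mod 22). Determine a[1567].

Computing terms: a[0] = 1; a[1] = 8; a[2] = 20; a[3] = 6; a[4] = 4; a[5] = 10; a[6] = 14; a[7] = 2; a[8] = 16; a[9] = 18; a[10] = 12; a[11] = 8.
Since a[11] = a[1] = 8, the sequence is eventually periodic: after a pre-period of length 1 it cycles with period 10.
For i ≥ 1, a[i] depends only on (i - 1) mod 10. (1567 - 1) mod 10 = 6, so a[1567] = a[7] = 2.

2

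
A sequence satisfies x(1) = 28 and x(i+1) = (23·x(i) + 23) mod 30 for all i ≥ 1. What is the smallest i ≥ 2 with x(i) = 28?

Listing terms: x(1) = 28; x(2) = 7; x(3) = 4; x(4) = 25; x(5) = 28.
The sequence repeats with period 4.
The value 28 next appears (with i ≥ 2) at x(5).

5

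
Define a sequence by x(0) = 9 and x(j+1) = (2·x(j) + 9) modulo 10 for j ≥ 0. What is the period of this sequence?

4

x(0) = 9,  x(1) = 7,  x(2) = 3,  x(3) = 5,  x(4) = 9.
Since x(4) = x(0) = 9, the sequence is periodic with period 4.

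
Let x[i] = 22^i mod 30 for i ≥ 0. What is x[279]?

28

Listing terms: x[0] = 1,  x[1] = 22,  x[2] = 4,  x[3] = 28,  x[4] = 16,  x[5] = 22.
Since x[5] = x[1] = 22, the sequence is eventually periodic: after a pre-period of length 1 it cycles with period 4.
For i ≥ 1, x[i] depends only on (i - 1) mod 4. (279 - 1) mod 4 = 2, so x[279] = x[3] = 28.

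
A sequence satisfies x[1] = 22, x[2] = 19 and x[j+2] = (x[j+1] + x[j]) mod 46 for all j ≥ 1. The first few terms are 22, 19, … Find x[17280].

43

We have x[1] = 22,  x[2] = 19,  x[3] = 41,  x[4] = 14,  x[5] = 9,  x[6] = 23,  x[7] = 32,  x[8] = 9,  x[9] = 41,  x[10] = 4,  x[11] = 45,  x[12] = 3,  x[13] = 2,  x[14] = 5,  x[15] = 7,  x[16] = 12,  x[17] = 19,  x[18] = 31,  x[19] = 4,  x[20] = 35,  x[21] = 39,  x[22] = 28,  x[23] = 21,  x[24] = 3,  x[25] = 24,  x[26] = 27,  x[27] = 5,  x[28] = 32,  x[29] = 37,  x[30] = 23,  x[31] = 14,  x[32] = 37,  x[33] = 5,  x[34] = 42,  x[35] = 1,  x[36] = 43,  x[37] = 44,  x[38] = 41,  x[39] = 39,  x[40] = 34,  x[41] = 27,  x[42] = 15,  x[43] = 42,  x[44] = 11,  x[45] = 7,  x[46] = 18,  x[47] = 25,  x[48] = 43,  x[49] = 22,  x[50] = 19.
The sequence repeats with period 48.
(17280 - 1) mod 48 = 47, so x[17280] = x[48] = 43.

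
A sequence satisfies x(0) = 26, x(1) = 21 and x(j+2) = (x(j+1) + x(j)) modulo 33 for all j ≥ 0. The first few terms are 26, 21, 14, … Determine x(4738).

x(0) = 26; x(1) = 21; x(2) = 14; x(3) = 2; x(4) = 16; x(5) = 18; x(6) = 1; x(7) = 19; x(8) = 20; x(9) = 6; x(10) = 26; x(11) = 32; x(12) = 25; x(13) = 24; x(14) = 16; x(15) = 7; x(16) = 23; x(17) = 30; x(18) = 20; x(19) = 17; x(20) = 4; x(21) = 21; x(22) = 25; x(23) = 13; x(24) = 5; x(25) = 18; x(26) = 23; x(27) = 8; x(28) = 31; x(29) = 6; x(30) = 4; x(31) = 10; x(32) = 14; x(33) = 24; x(34) = 5; x(35) = 29; x(36) = 1; x(37) = 30; x(38) = 31; x(39) = 28; x(40) = 26; x(41) = 21.
The sequence repeats with period 40.
(4738 - 0) mod 40 = 18, so x(4738) = x(18) = 20.

20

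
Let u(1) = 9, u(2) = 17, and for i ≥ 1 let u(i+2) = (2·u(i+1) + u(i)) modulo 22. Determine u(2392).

Listing terms: u(1) = 9, u(2) = 17, u(3) = 21, u(4) = 15, u(5) = 7, u(6) = 7, u(7) = 21, u(8) = 5, u(9) = 9, u(10) = 1, u(11) = 11, u(12) = 1, u(13) = 13, u(14) = 5, u(15) = 1, u(16) = 7, u(17) = 15, u(18) = 15, u(19) = 1, u(20) = 17, u(21) = 13, u(22) = 21, u(23) = 11, u(24) = 21, u(25) = 9, u(26) = 17.
The sequence repeats with period 24.
So u(2392) = u(1 + ((2392-1) mod 24)) = u(16) = 7.

7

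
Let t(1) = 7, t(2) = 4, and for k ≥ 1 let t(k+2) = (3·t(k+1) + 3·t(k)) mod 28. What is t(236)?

16

We have t(1) = 7,  t(2) = 4,  t(3) = 5,  t(4) = 27,  t(5) = 12,  t(6) = 5,  t(7) = 23,  t(8) = 0,  t(9) = 13,  t(10) = 11,  t(11) = 16,  t(12) = 25,  t(13) = 11,  t(14) = 24,  t(15) = 21,  t(16) = 23,  t(17) = 20,  t(18) = 17,  t(19) = 27,  t(20) = 20,  t(21) = 1,  t(22) = 7,  t(23) = 24,  t(24) = 9,  t(25) = 15,  t(26) = 16,  t(27) = 9,  t(28) = 19,  t(29) = 0,  t(30) = 1,  t(31) = 3,  t(32) = 12,  t(33) = 17,  t(34) = 3,  t(35) = 4,  t(36) = 21,  t(37) = 19,  t(38) = 8,  t(39) = 25,  t(40) = 15,  t(41) = 8,  t(42) = 13,  t(43) = 7,  t(44) = 4.
Since (t(43), t(44)) = (t(1), t(2)) = (7, 4) (two consecutive terms determine the rest), the sequence is periodic with period 42.
So t(236) = t(1 + ((236-1) mod 42)) = t(26) = 16.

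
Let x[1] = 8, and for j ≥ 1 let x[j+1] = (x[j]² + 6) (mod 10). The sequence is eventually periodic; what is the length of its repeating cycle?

3

Listing terms: x[1] = 8,  x[2] = 0,  x[3] = 6,  x[4] = 2,  x[5] = 0.
Since x[5] = x[2] = 0, the sequence is eventually periodic: after a pre-period of length 1 it cycles with period 3.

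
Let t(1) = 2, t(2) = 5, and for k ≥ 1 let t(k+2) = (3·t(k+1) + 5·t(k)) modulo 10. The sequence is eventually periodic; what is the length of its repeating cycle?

3

Computing terms: t(1) = 2, t(2) = 5, t(3) = 5, t(4) = 0, t(5) = 5, t(6) = 5.
Since (t(5), t(6)) = (t(2), t(3)) = (5, 5) (two consecutive terms determine the rest), the sequence is eventually periodic: after a pre-period of length 1 it cycles with period 3.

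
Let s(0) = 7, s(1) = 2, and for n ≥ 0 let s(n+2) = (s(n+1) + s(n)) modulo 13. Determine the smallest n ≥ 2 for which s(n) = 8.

Listing terms: s(0) = 7, s(1) = 2, s(2) = 9, s(3) = 11, s(4) = 7, s(5) = 5, s(6) = 12, s(7) = 4, s(8) = 3, s(9) = 7, s(10) = 10, s(11) = 4, s(12) = 1, s(13) = 5, s(14) = 6, s(15) = 11, s(16) = 4, s(17) = 2, s(18) = 6, s(19) = 8, s(20) = 1, s(21) = 9, s(22) = 10, s(23) = 6, s(24) = 3, s(25) = 9, s(26) = 12, s(27) = 8, s(28) = 7, s(29) = 2.
Since (s(28), s(29)) = (s(0), s(1)) = (7, 2) (two consecutive terms determine the rest), the sequence is periodic with period 28.
The value 8 first appears (with n ≥ 2) at s(19).

19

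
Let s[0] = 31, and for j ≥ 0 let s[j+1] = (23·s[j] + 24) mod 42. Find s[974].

s[0] = 31, s[1] = 23, s[2] = 7, s[3] = 17, s[4] = 37, s[5] = 35, s[6] = 31.
Since s[6] = s[0] = 31, the sequence is periodic with period 6.
So s[974] = s[0 + ((974-0) mod 6)] = s[2] = 7.

7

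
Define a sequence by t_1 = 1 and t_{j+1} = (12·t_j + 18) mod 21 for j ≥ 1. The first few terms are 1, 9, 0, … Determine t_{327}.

0

We have t_1 = 1; t_2 = 9; t_3 = 0; t_4 = 18; t_5 = 3; t_6 = 12; t_7 = 15; t_8 = 9.
Since t_8 = t_2 = 9, the sequence is eventually periodic: after a pre-period of length 1 it cycles with period 6.
For j ≥ 2, t_j depends only on (j - 2) mod 6. (327 - 2) mod 6 = 1, so t_{327} = t_3 = 0.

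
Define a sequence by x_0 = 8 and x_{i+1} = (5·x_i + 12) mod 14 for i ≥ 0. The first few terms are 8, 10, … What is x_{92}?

6

Computing terms: x_0 = 8; x_1 = 10; x_2 = 6; x_3 = 0; x_4 = 12; x_5 = 2; x_6 = 8.
The sequence repeats with period 6.
(92 - 0) mod 6 = 2, so x_{92} = x_2 = 6.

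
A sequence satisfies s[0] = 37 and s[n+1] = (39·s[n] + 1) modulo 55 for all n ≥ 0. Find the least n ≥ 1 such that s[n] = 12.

6

Computing terms: s[0] = 37, s[1] = 14, s[2] = 52, s[3] = 49, s[4] = 42, s[5] = 44, s[6] = 12, s[7] = 29, s[8] = 32, s[9] = 39, s[10] = 37.
Since s[10] = s[0] = 37, the sequence is periodic with period 10.
The value 12 first appears (with n ≥ 1) at s[6].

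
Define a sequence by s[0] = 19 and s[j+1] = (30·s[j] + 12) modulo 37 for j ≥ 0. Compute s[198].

19

s[0] = 19,  s[1] = 27,  s[2] = 8,  s[3] = 30,  s[4] = 24,  s[5] = 29,  s[6] = 31,  s[7] = 17,  s[8] = 4,  s[9] = 21,  s[10] = 13,  s[11] = 32,  s[12] = 10,  s[13] = 16,  s[14] = 11,  s[15] = 9,  s[16] = 23,  s[17] = 36,  s[18] = 19.
Since s[18] = s[0] = 19, the sequence is periodic with period 18.
(198 - 0) mod 18 = 0, so s[198] = s[0] = 19.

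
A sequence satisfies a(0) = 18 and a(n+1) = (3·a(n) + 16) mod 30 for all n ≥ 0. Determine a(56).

We have a(0) = 18; a(1) = 10; a(2) = 16; a(3) = 4; a(4) = 28; a(5) = 10.
Since a(5) = a(1) = 10, the sequence is eventually periodic: after a pre-period of length 1 it cycles with period 4.
For n ≥ 1, a(n) depends only on (n - 1) mod 4. (56 - 1) mod 4 = 3, so a(56) = a(4) = 28.

28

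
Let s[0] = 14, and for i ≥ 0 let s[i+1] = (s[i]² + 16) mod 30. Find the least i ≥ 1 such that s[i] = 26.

3

Computing terms: s[0] = 14; s[1] = 2; s[2] = 20; s[3] = 26; s[4] = 2.
Since s[4] = s[1] = 2, the sequence is eventually periodic: after a pre-period of length 1 it cycles with period 3.
The value 26 first appears (with i ≥ 1) at s[3].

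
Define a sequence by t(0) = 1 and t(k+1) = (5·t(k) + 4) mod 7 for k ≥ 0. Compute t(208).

3

We have t(0) = 1, t(1) = 2, t(2) = 0, t(3) = 4, t(4) = 3, t(5) = 5, t(6) = 1.
Since t(6) = t(0) = 1, the sequence is periodic with period 6.
So t(208) = t(0 + ((208-0) mod 6)) = t(4) = 3.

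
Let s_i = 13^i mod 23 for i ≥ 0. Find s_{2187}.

3

s_0 = 1; s_1 = 13; s_2 = 8; s_3 = 12; s_4 = 18; s_5 = 4; s_6 = 6; s_7 = 9; s_8 = 2; s_9 = 3; s_{10} = 16; s_{11} = 1.
Since s_{11} = s_0 = 1, the sequence is periodic with period 11.
(2187 - 0) mod 11 = 9, so s_{2187} = s_9 = 3.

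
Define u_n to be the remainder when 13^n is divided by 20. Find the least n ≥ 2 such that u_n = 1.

4

u_1 = 13,  u_2 = 9,  u_3 = 17,  u_4 = 1,  u_5 = 13.
Since u_5 = u_1 = 13, the sequence is periodic with period 4.
The value 1 first appears (with n ≥ 2) at u_4.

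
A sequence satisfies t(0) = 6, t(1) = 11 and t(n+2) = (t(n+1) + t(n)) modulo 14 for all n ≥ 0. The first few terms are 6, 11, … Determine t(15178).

We have t(0) = 6,  t(1) = 11,  t(2) = 3,  t(3) = 0,  t(4) = 3,  t(5) = 3,  t(6) = 6,  t(7) = 9,  t(8) = 1,  t(9) = 10,  t(10) = 11,  t(11) = 7,  t(12) = 4,  t(13) = 11,  t(14) = 1,  t(15) = 12,  t(16) = 13,  t(17) = 11,  t(18) = 10,  t(19) = 7,  t(20) = 3,  t(21) = 10,  t(22) = 13,  t(23) = 9,  t(24) = 8,  t(25) = 3,  t(26) = 11,  t(27) = 0,  t(28) = 11,  t(29) = 11,  t(30) = 8,  t(31) = 5,  t(32) = 13,  t(33) = 4,  t(34) = 3,  t(35) = 7,  t(36) = 10,  t(37) = 3,  t(38) = 13,  t(39) = 2,  t(40) = 1,  t(41) = 3,  t(42) = 4,  t(43) = 7,  t(44) = 11,  t(45) = 4,  t(46) = 1,  t(47) = 5,  t(48) = 6,  t(49) = 11.
The sequence repeats with period 48.
(15178 - 0) mod 48 = 10, so t(15178) = t(10) = 11.

11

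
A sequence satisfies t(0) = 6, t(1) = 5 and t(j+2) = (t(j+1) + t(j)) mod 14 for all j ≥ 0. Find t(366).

0

Listing terms: t(0) = 6; t(1) = 5; t(2) = 11; t(3) = 2; t(4) = 13; t(5) = 1; t(6) = 0; t(7) = 1; t(8) = 1; t(9) = 2; t(10) = 3; t(11) = 5; t(12) = 8; t(13) = 13; t(14) = 7; t(15) = 6; t(16) = 13; t(17) = 5; t(18) = 4; t(19) = 9; t(20) = 13; t(21) = 8; t(22) = 7; t(23) = 1; t(24) = 8; t(25) = 9; t(26) = 3; t(27) = 12; t(28) = 1; t(29) = 13; t(30) = 0; t(31) = 13; t(32) = 13; t(33) = 12; t(34) = 11; t(35) = 9; t(36) = 6; t(37) = 1; t(38) = 7; t(39) = 8; t(40) = 1; t(41) = 9; t(42) = 10; t(43) = 5; t(44) = 1; t(45) = 6; t(46) = 7; t(47) = 13; t(48) = 6; t(49) = 5.
The sequence repeats with period 48.
So t(366) = t(0 + ((366-0) mod 48)) = t(30) = 0.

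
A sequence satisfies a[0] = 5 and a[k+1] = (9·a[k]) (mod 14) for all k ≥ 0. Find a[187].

Computing terms: a[0] = 5,  a[1] = 3,  a[2] = 13,  a[3] = 5.
The sequence repeats with period 3.
(187 - 0) mod 3 = 1, so a[187] = a[1] = 3.

3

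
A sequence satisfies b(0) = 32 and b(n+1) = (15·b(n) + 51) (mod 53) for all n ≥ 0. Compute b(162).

0

Computing terms: b(0) = 32,  b(1) = 1,  b(2) = 13,  b(3) = 34,  b(4) = 31,  b(5) = 39,  b(6) = 0,  b(7) = 51,  b(8) = 21,  b(9) = 48,  b(10) = 29,  b(11) = 9,  b(12) = 27,  b(13) = 32.
Since b(13) = b(0) = 32, the sequence is periodic with period 13.
So b(162) = b(0 + ((162-0) mod 13)) = b(6) = 0.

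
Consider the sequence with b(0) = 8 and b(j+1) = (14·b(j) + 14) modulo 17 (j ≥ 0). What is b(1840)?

8

Computing terms: b(0) = 8; b(1) = 7; b(2) = 10; b(3) = 1; b(4) = 11; b(5) = 15; b(6) = 3; b(7) = 5; b(8) = 16; b(9) = 0; b(10) = 14; b(11) = 6; b(12) = 13; b(13) = 9; b(14) = 4; b(15) = 2; b(16) = 8.
The sequence repeats with period 16.
So b(1840) = b(0 + ((1840-0) mod 16)) = b(0) = 8.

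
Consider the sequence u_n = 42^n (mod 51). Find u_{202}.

We have u_0 = 1; u_1 = 42; u_2 = 30; u_3 = 36; u_4 = 33; u_5 = 9; u_6 = 21; u_7 = 15; u_8 = 18; u_9 = 42.
Since u_9 = u_1 = 42, the sequence is eventually periodic: after a pre-period of length 1 it cycles with period 8.
For n ≥ 1, u_n depends only on (n - 1) mod 8. (202 - 1) mod 8 = 1, so u_{202} = u_2 = 30.

30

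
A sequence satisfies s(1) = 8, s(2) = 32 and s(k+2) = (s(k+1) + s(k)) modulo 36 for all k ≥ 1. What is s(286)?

4

Computing terms: s(1) = 8, s(2) = 32, s(3) = 4, s(4) = 0, s(5) = 4, s(6) = 4, s(7) = 8, s(8) = 12, s(9) = 20, s(10) = 32, s(11) = 16, s(12) = 12, s(13) = 28, s(14) = 4, s(15) = 32, s(16) = 0, s(17) = 32, s(18) = 32, s(19) = 28, s(20) = 24, s(21) = 16, s(22) = 4, s(23) = 20, s(24) = 24, s(25) = 8, s(26) = 32.
Since (s(25), s(26)) = (s(1), s(2)) = (8, 32) (two consecutive terms determine the rest), the sequence is periodic with period 24.
(286 - 1) mod 24 = 21, so s(286) = s(22) = 4.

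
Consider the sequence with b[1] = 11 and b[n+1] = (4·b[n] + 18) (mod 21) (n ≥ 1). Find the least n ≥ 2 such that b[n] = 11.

We have b[1] = 11,  b[2] = 20,  b[3] = 14,  b[4] = 11.
Since b[4] = b[1] = 11, the sequence is periodic with period 3.
The value 11 next appears (with n ≥ 2) at b[4].

4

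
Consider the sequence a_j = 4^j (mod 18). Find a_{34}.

4

Computing terms: a_0 = 1,  a_1 = 4,  a_2 = 16,  a_3 = 10,  a_4 = 4.
Since a_4 = a_1 = 4, the sequence is eventually periodic: after a pre-period of length 1 it cycles with period 3.
For j ≥ 1, a_j depends only on (j - 1) mod 3. (34 - 1) mod 3 = 0, so a_{34} = a_1 = 4.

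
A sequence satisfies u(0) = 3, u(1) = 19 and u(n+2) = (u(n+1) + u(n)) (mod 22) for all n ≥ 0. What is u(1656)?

We have u(0) = 3,  u(1) = 19,  u(2) = 0,  u(3) = 19,  u(4) = 19,  u(5) = 16,  u(6) = 13,  u(7) = 7,  u(8) = 20,  u(9) = 5,  u(10) = 3,  u(11) = 8,  u(12) = 11,  u(13) = 19,  u(14) = 8,  u(15) = 5,  u(16) = 13,  u(17) = 18,  u(18) = 9,  u(19) = 5,  u(20) = 14,  u(21) = 19,  u(22) = 11,  u(23) = 8,  u(24) = 19,  u(25) = 5,  u(26) = 2,  u(27) = 7,  u(28) = 9,  u(29) = 16,  u(30) = 3,  u(31) = 19.
Since (u(30), u(31)) = (u(0), u(1)) = (3, 19) (two consecutive terms determine the rest), the sequence is periodic with period 30.
(1656 - 0) mod 30 = 6, so u(1656) = u(6) = 13.

13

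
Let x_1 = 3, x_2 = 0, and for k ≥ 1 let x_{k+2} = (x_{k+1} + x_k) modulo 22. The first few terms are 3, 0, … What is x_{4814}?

14

x_1 = 3,  x_2 = 0,  x_3 = 3,  x_4 = 3,  x_5 = 6,  x_6 = 9,  x_7 = 15,  x_8 = 2,  x_9 = 17,  x_{10} = 19,  x_{11} = 14,  x_{12} = 11,  x_{13} = 3,  x_{14} = 14,  x_{15} = 17,  x_{16} = 9,  x_{17} = 4,  x_{18} = 13,  x_{19} = 17,  x_{20} = 8,  x_{21} = 3,  x_{22} = 11,  x_{23} = 14,  x_{24} = 3,  x_{25} = 17,  x_{26} = 20,  x_{27} = 15,  x_{28} = 13,  x_{29} = 6,  x_{30} = 19,  x_{31} = 3,  x_{32} = 0.
Since (x_{31}, x_{32}) = (x_1, x_2) = (3, 0) (two consecutive terms determine the rest), the sequence is periodic with period 30.
So x_{4814} = x_{1 + ((4814-1) mod 30)} = x_{14} = 14.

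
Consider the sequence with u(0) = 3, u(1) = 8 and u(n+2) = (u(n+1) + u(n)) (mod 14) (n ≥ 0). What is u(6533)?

7

We have u(0) = 3, u(1) = 8, u(2) = 11, u(3) = 5, u(4) = 2, u(5) = 7, u(6) = 9, u(7) = 2, u(8) = 11, u(9) = 13, u(10) = 10, u(11) = 9, u(12) = 5, u(13) = 0, u(14) = 5, u(15) = 5, u(16) = 10, u(17) = 1, u(18) = 11, u(19) = 12, u(20) = 9, u(21) = 7, u(22) = 2, u(23) = 9, u(24) = 11, u(25) = 6, u(26) = 3, u(27) = 9, u(28) = 12, u(29) = 7, u(30) = 5, u(31) = 12, u(32) = 3, u(33) = 1, u(34) = 4, u(35) = 5, u(36) = 9, u(37) = 0, u(38) = 9, u(39) = 9, u(40) = 4, u(41) = 13, u(42) = 3, u(43) = 2, u(44) = 5, u(45) = 7, u(46) = 12, u(47) = 5, u(48) = 3, u(49) = 8.
Since (u(48), u(49)) = (u(0), u(1)) = (3, 8) (two consecutive terms determine the rest), the sequence is periodic with period 48.
(6533 - 0) mod 48 = 5, so u(6533) = u(5) = 7.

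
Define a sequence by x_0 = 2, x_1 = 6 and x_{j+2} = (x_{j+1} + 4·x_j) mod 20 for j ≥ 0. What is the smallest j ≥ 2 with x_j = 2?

x_0 = 2; x_1 = 6; x_2 = 14; x_3 = 18; x_4 = 14; x_5 = 6; x_6 = 2; x_7 = 6.
Since (x_6, x_7) = (x_0, x_1) = (2, 6) (two consecutive terms determine the rest), the sequence is periodic with period 6.
The value 2 next appears (with j ≥ 2) at x_6.

6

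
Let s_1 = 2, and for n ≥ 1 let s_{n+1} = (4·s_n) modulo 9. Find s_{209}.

We have s_1 = 2,  s_2 = 8,  s_3 = 5,  s_4 = 2.
Since s_4 = s_1 = 2, the sequence is periodic with period 3.
(209 - 1) mod 3 = 1, so s_{209} = s_2 = 8.

8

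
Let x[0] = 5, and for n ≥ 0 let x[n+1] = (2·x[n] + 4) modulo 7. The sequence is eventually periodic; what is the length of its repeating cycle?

3

Computing terms: x[0] = 5, x[1] = 0, x[2] = 4, x[3] = 5.
Since x[3] = x[0] = 5, the sequence is periodic with period 3.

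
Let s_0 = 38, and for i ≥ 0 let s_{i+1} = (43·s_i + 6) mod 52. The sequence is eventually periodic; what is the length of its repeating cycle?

s_0 = 38,  s_1 = 28,  s_2 = 14,  s_3 = 36,  s_4 = 46,  s_5 = 8,  s_6 = 38.
Since s_6 = s_0 = 38, the sequence is periodic with period 6.

6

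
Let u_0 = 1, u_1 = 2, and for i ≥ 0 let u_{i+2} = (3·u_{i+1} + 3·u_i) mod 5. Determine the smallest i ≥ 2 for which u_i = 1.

4

Listing terms: u_0 = 1; u_1 = 2; u_2 = 4; u_3 = 3; u_4 = 1; u_5 = 2.
Since (u_4, u_5) = (u_0, u_1) = (1, 2) (two consecutive terms determine the rest), the sequence is periodic with period 4.
The value 1 next appears (with i ≥ 2) at u_4.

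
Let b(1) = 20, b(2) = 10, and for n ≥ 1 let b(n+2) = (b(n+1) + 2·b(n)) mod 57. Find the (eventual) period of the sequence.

18

b(1) = 20; b(2) = 10; b(3) = 50; b(4) = 13; b(5) = 56; b(6) = 25; b(7) = 23; b(8) = 16; b(9) = 5; b(10) = 37; b(11) = 47; b(12) = 7; b(13) = 44; b(14) = 1; b(15) = 32; b(16) = 34; b(17) = 41; b(18) = 52; b(19) = 20; b(20) = 10.
Since (b(19), b(20)) = (b(1), b(2)) = (20, 10) (two consecutive terms determine the rest), the sequence is periodic with period 18.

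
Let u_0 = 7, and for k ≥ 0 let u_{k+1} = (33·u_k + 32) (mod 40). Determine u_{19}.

Listing terms: u_0 = 7,  u_1 = 23,  u_2 = 31,  u_3 = 15,  u_4 = 7.
Since u_4 = u_0 = 7, the sequence is periodic with period 4.
So u_{19} = u_{0 + ((19-0) mod 4)} = u_3 = 15.

15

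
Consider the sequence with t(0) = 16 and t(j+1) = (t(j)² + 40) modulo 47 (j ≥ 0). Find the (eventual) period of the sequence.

9

Computing terms: t(0) = 16; t(1) = 14; t(2) = 1; t(3) = 41; t(4) = 29; t(5) = 35; t(6) = 43; t(7) = 9; t(8) = 27; t(9) = 17; t(10) = 0; t(11) = 40; t(12) = 42; t(13) = 18; t(14) = 35.
Since t(14) = t(5) = 35, the sequence is eventually periodic: after a pre-period of length 5 it cycles with period 9.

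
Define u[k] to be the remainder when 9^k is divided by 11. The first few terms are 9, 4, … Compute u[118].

3

We have u[1] = 9, u[2] = 4, u[3] = 3, u[4] = 5, u[5] = 1, u[6] = 9.
The sequence repeats with period 5.
So u[118] = u[1 + ((118-1) mod 5)] = u[3] = 3.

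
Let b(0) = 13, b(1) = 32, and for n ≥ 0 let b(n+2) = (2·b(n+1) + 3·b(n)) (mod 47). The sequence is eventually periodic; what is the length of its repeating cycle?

46

Listing terms: b(0) = 13,  b(1) = 32,  b(2) = 9,  b(3) = 20,  b(4) = 20,  b(5) = 6,  b(6) = 25,  b(7) = 21,  b(8) = 23,  b(9) = 15,  b(10) = 5,  b(11) = 8,  b(12) = 31,  b(13) = 39,  b(14) = 30,  b(15) = 36,  b(16) = 21,  b(17) = 9,  b(18) = 34,  b(19) = 1,  b(20) = 10,  b(21) = 23,  b(22) = 29,  b(23) = 33,  b(24) = 12,  b(25) = 29,  b(26) = 0,  b(27) = 40,  b(28) = 33,  b(29) = 45,  b(30) = 1,  b(31) = 43,  b(32) = 42,  b(33) = 25,  b(34) = 35,  b(35) = 4,  b(36) = 19,  b(37) = 3,  b(38) = 16,  b(39) = 41,  b(40) = 36,  b(41) = 7,  b(42) = 28,  b(43) = 30,  b(44) = 3,  b(45) = 2,  b(46) = 13,  b(47) = 32.
Since (b(46), b(47)) = (b(0), b(1)) = (13, 32) (two consecutive terms determine the rest), the sequence is periodic with period 46.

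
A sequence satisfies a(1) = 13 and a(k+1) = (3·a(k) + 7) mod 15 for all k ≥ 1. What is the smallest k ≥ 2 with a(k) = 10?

3

a(1) = 13,  a(2) = 1,  a(3) = 10,  a(4) = 7,  a(5) = 13.
Since a(5) = a(1) = 13, the sequence is periodic with period 4.
The value 10 first appears (with k ≥ 2) at a(3).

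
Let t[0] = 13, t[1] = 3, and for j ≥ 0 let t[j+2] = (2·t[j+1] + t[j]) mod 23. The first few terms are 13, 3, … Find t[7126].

t[0] = 13; t[1] = 3; t[2] = 19; t[3] = 18; t[4] = 9; t[5] = 13; t[6] = 12; t[7] = 14; t[8] = 17; t[9] = 2; t[10] = 21; t[11] = 21; t[12] = 17; t[13] = 9; t[14] = 12; t[15] = 10; t[16] = 9; t[17] = 5; t[18] = 19; t[19] = 20; t[20] = 13; t[21] = 0; t[22] = 13; t[23] = 3.
Since (t[22], t[23]) = (t[0], t[1]) = (13, 3) (two consecutive terms determine the rest), the sequence is periodic with period 22.
So t[7126] = t[0 + ((7126-0) mod 22)] = t[20] = 13.

13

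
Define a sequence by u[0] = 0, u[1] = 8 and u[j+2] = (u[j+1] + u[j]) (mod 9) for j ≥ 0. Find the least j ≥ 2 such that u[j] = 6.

We have u[0] = 0; u[1] = 8; u[2] = 8; u[3] = 7; u[4] = 6; u[5] = 4; u[6] = 1; u[7] = 5; u[8] = 6; u[9] = 2; u[10] = 8; u[11] = 1; u[12] = 0; u[13] = 1; u[14] = 1; u[15] = 2; u[16] = 3; u[17] = 5; u[18] = 8; u[19] = 4; u[20] = 3; u[21] = 7; u[22] = 1; u[23] = 8; u[24] = 0; u[25] = 8.
Since (u[24], u[25]) = (u[0], u[1]) = (0, 8) (two consecutive terms determine the rest), the sequence is periodic with period 24.
The value 6 first appears (with j ≥ 2) at u[4].

4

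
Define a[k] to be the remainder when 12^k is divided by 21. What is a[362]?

Listing terms: a[1] = 12, a[2] = 18, a[3] = 6, a[4] = 9, a[5] = 3, a[6] = 15, a[7] = 12.
The sequence repeats with period 6.
(362 - 1) mod 6 = 1, so a[362] = a[2] = 18.

18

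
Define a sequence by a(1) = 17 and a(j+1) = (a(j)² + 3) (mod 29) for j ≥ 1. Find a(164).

Listing terms: a(1) = 17,  a(2) = 2,  a(3) = 7,  a(4) = 23,  a(5) = 10,  a(6) = 16,  a(7) = 27,  a(8) = 7.
Since a(8) = a(3) = 7, the sequence is eventually periodic: after a pre-period of length 2 it cycles with period 5.
For j ≥ 3, a(j) depends only on (j - 3) mod 5. (164 - 3) mod 5 = 1, so a(164) = a(4) = 23.

23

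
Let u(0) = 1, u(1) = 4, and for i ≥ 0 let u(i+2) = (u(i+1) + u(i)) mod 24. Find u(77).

23

We have u(0) = 1,  u(1) = 4,  u(2) = 5,  u(3) = 9,  u(4) = 14,  u(5) = 23,  u(6) = 13,  u(7) = 12,  u(8) = 1,  u(9) = 13,  u(10) = 14,  u(11) = 3,  u(12) = 17,  u(13) = 20,  u(14) = 13,  u(15) = 9,  u(16) = 22,  u(17) = 7,  u(18) = 5,  u(19) = 12,  u(20) = 17,  u(21) = 5,  u(22) = 22,  u(23) = 3,  u(24) = 1,  u(25) = 4.
The sequence repeats with period 24.
So u(77) = u(0 + ((77-0) mod 24)) = u(5) = 23.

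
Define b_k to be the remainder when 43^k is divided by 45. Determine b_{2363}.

We have b_1 = 43, b_2 = 4, b_3 = 37, b_4 = 16, b_5 = 13, b_6 = 19, b_7 = 7, b_8 = 31, b_9 = 28, b_{10} = 34, b_{11} = 22, b_{12} = 1, b_{13} = 43.
The sequence repeats with period 12.
So b_{2363} = b_{1 + ((2363-1) mod 12)} = b_{11} = 22.

22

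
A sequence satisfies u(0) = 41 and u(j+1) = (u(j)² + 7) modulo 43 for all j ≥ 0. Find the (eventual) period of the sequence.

6

We have u(0) = 41, u(1) = 11, u(2) = 42, u(3) = 8, u(4) = 28, u(5) = 17, u(6) = 38, u(7) = 32, u(8) = 42.
Since u(8) = u(2) = 42, the sequence is eventually periodic: after a pre-period of length 2 it cycles with period 6.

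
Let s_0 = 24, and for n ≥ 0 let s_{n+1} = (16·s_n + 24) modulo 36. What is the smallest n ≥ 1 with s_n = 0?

s_0 = 24,  s_1 = 12,  s_2 = 0,  s_3 = 24.
The sequence repeats with period 3.
The value 0 first appears (with n ≥ 1) at s_2.

2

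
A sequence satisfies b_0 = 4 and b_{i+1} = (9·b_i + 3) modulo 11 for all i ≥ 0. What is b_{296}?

b_0 = 4; b_1 = 6; b_2 = 2; b_3 = 10; b_4 = 5; b_5 = 4.
Since b_5 = b_0 = 4, the sequence is periodic with period 5.
(296 - 0) mod 5 = 1, so b_{296} = b_1 = 6.

6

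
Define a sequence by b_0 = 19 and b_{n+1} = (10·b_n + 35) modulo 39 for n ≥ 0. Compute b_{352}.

33

We have b_0 = 19,  b_1 = 30,  b_2 = 23,  b_3 = 31,  b_4 = 33,  b_5 = 14,  b_6 = 19.
The sequence repeats with period 6.
So b_{352} = b_{0 + ((352-0) mod 6)} = b_4 = 33.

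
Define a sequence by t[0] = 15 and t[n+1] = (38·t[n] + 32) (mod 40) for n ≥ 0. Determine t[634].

8

Computing terms: t[0] = 15,  t[1] = 2,  t[2] = 28,  t[3] = 16,  t[4] = 0,  t[5] = 32,  t[6] = 8,  t[7] = 16.
Since t[7] = t[3] = 16, the sequence is eventually periodic: after a pre-period of length 3 it cycles with period 4.
For n ≥ 3, t[n] depends only on (n - 3) mod 4. (634 - 3) mod 4 = 3, so t[634] = t[6] = 8.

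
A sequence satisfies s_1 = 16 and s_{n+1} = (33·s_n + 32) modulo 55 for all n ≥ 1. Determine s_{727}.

32

Listing terms: s_1 = 16; s_2 = 10; s_3 = 32; s_4 = 43; s_5 = 21; s_6 = 10.
Since s_6 = s_2 = 10, the sequence is eventually periodic: after a pre-period of length 1 it cycles with period 4.
For n ≥ 2, s_n depends only on (n - 2) mod 4. (727 - 2) mod 4 = 1, so s_{727} = s_3 = 32.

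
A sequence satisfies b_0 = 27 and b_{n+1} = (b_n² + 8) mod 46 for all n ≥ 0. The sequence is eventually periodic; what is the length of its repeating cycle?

5

b_0 = 27, b_1 = 1, b_2 = 9, b_3 = 43, b_4 = 17, b_5 = 21, b_6 = 35, b_7 = 37, b_8 = 43.
Since b_8 = b_3 = 43, the sequence is eventually periodic: after a pre-period of length 3 it cycles with period 5.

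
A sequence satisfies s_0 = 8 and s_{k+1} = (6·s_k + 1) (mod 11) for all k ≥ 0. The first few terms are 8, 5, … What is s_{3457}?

6

s_0 = 8,  s_1 = 5,  s_2 = 9,  s_3 = 0,  s_4 = 1,  s_5 = 7,  s_6 = 10,  s_7 = 6,  s_8 = 4,  s_9 = 3,  s_{10} = 8.
The sequence repeats with period 10.
So s_{3457} = s_{0 + ((3457-0) mod 10)} = s_7 = 6.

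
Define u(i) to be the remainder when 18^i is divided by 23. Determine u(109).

9

Listing terms: u(1) = 18; u(2) = 2; u(3) = 13; u(4) = 4; u(5) = 3; u(6) = 8; u(7) = 6; u(8) = 16; u(9) = 12; u(10) = 9; u(11) = 1; u(12) = 18.
Since u(12) = u(1) = 18, the sequence is periodic with period 11.
So u(109) = u(1 + ((109-1) mod 11)) = u(10) = 9.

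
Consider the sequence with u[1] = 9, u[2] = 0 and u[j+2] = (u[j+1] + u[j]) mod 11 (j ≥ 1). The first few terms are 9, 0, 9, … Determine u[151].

9

Computing terms: u[1] = 9; u[2] = 0; u[3] = 9; u[4] = 9; u[5] = 7; u[6] = 5; u[7] = 1; u[8] = 6; u[9] = 7; u[10] = 2; u[11] = 9; u[12] = 0.
The sequence repeats with period 10.
(151 - 1) mod 10 = 0, so u[151] = u[1] = 9.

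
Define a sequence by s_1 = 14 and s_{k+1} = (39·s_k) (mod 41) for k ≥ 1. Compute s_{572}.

28

Listing terms: s_1 = 14,  s_2 = 13,  s_3 = 15,  s_4 = 11,  s_5 = 19,  s_6 = 3,  s_7 = 35,  s_8 = 12,  s_9 = 17,  s_{10} = 7,  s_{11} = 27,  s_{12} = 28,  s_{13} = 26,  s_{14} = 30,  s_{15} = 22,  s_{16} = 38,  s_{17} = 6,  s_{18} = 29,  s_{19} = 24,  s_{20} = 34,  s_{21} = 14.
The sequence repeats with period 20.
(572 - 1) mod 20 = 11, so s_{572} = s_{12} = 28.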